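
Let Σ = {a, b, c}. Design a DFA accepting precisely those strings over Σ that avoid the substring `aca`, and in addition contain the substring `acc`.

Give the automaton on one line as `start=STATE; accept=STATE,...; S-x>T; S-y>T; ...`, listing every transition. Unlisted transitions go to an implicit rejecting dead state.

start=S0; accept=S4,S7,S9; S0-a>S1; S0-b>S0; S0-c>S0; S1-a>S1; S1-b>S0; S1-c>S2; S2-a>S3; S2-b>S0; S2-c>S4; S3-a>S3; S3-b>S5; S3-c>S6; S4-a>S7; S4-b>S4; S4-c>S4; S5-a>S3; S5-b>S5; S5-c>S5; S6-a>S3; S6-b>S5; S6-c>S8; S7-a>S7; S7-b>S4; S7-c>S9; S8-a>S8; S8-b>S8; S8-c>S8; S9-a>S8; S9-b>S4; S9-c>S4

Build one automaton per condition and run them in lockstep. One (4 states) tracks partial matches of the forbidden pattern `aca`; the other (4 states) tracks whether and how much of `acc` has been seen. Each combined state is a pair, one component from each; accept when both components accept.
With 10 states:
        a   b   c  
>  S0   S1  S0  S0 
   S1   S1  S0  S2 
   S2   S3  S0  S4 
   S3   S3  S5  S6 
 * S4   S7  S4  S4 
   S5   S3  S5  S5 
   S6   S3  S5  S8 
 * S7   S7  S4  S9 
   S8   S8  S8  S8 
 * S9   S8  S4  S4 
(> = start, * = accepting)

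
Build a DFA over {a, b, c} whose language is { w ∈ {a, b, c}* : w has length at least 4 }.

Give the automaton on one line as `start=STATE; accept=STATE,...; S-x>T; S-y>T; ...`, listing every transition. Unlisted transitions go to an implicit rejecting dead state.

start=S0; accept=S4,S5; S0-a>S1; S0-b>S1; S0-c>S1; S1-a>S2; S1-b>S2; S1-c>S2; S2-a>S3; S2-b>S3; S2-c>S3; S3-a>S4; S3-b>S4; S3-c>S4; S4-a>S5; S4-b>S5; S4-c>S5; S5-a>S5; S5-b>S5; S5-c>S5

Count input length up to 5: every symbol moves from S0 toward S5, which means 'more than 4' and absorbs. Accept from {S4, S5}.
        a   b   c  
>  S0   S1  S1  S1 
   S1   S2  S2  S2 
   S2   S3  S3  S3 
   S3   S4  S4  S4 
 * S4   S5  S5  S5 
 * S5   S5  S5  S5 
(> = start, * = accepting)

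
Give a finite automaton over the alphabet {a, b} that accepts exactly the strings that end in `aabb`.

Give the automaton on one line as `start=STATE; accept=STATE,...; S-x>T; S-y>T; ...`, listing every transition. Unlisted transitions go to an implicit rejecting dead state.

start=q0; accept=q4; q0-a>q1; q0-b>q0; q1-a>q2; q1-b>q0; q2-a>q2; q2-b>q3; q3-a>q1; q3-b>q4; q4-a>q1; q4-b>q0

Let each state record the length of the longest suffix of the input read so far that is also a prefix of `aabb`. q1 means the last symbol is `a`; q2 means the last 2 symbols are `aa`; q3 means the last 3 symbols are `aab`; q4 means the last 4 symbols are `aabb`. Accept only at q4, where the string currently ends in `aabb`.
        a   b  
>  q0   q1  q0 
   q1   q2  q0 
   q2   q2  q3 
   q3   q1  q4 
 * q4   q1  q0 
(> = start, * = accepting)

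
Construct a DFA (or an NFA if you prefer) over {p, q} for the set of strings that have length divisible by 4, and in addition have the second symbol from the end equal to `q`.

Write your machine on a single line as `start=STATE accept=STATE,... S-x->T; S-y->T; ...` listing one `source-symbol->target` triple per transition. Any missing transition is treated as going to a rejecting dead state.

Handle the two conditions separately and then intersect. One (4 states) tracks the input length modulo 4; the other (7 states) tracks the last 2 symbols read. Each combined state is a pair, one component from each; accept when both components accept.
With 19 states:
          p    q  
>  S0     S1   S2 
   S1     S3   S4 
   S2     S5   S6 
   S3     S7   S8 
   S4     S9  S10 
   S5     S7   S8 
   S6     S9  S10 
   S7    S11  S12 
   S8    S13  S14 
   S9    S11  S12 
   S10   S13  S14 
   S11   S15  S16 
   S12   S17  S18 
 * S13   S15  S16 
 * S14   S17  S18 
   S15    S3   S4 
   S16    S5   S6 
   S17    S3   S4 
   S18    S5   S6 
(> = start, * = accepting)

start=S0; accept=S13,S14; S0-p->S1; S0-q->S2; S1-p->S3; S1-q->S4; S2-p->S5; S2-q->S6; S3-p->S7; S3-q->S8; S4-p->S9; S4-q->S10; S5-p->S7; S5-q->S8; S6-p->S9; S6-q->S10; S7-p->S11; S7-q->S12; S8-p->S13; S8-q->S14; S9-p->S11; S9-q->S12; S10-p->S13; S10-q->S14; S11-p->S15; S11-q->S16; S12-p->S17; S12-q->S18; S13-p->S15; S13-q->S16; S14-p->S17; S14-q->S18; S15-p->S3; S15-q->S4; S16-p->S5; S16-q->S6; S17-p->S3; S17-q->S4; S18-p->S5; S18-q->S6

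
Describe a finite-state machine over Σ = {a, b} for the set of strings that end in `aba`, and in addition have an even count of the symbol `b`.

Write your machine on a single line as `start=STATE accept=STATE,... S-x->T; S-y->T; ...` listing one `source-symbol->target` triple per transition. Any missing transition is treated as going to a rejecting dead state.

start=q0; accept=q4; q0-a->q0; q0-b->q1; q1-a->q2; q1-b->q0; q2-a->q2; q2-b->q3; q3-a->q4; q3-b->q1; q4-a->q0; q4-b->q1

Run two small machines in parallel and take their product. The first has 4 states tracking how much of the suffix `aba` has currently been matched; the second has 2 states tracking the count of `b`s modulo 2. A product state is a pair (one from each), accepting exactly when both do. Minimizing collapses redundant product states.
5 states suffice.
        a   b  
>  q0   q0  q1 
   q1   q2  q0 
   q2   q2  q3 
   q3   q4  q1 
 * q4   q0  q1 
(> = start, * = accepting)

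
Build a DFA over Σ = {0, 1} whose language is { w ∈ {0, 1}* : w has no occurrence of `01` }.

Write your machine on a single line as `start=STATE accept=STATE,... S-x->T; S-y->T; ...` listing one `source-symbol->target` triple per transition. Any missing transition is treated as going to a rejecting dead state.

Track partial matches of the forbidden pattern `01`. State q2 is a dead state reached once `01` has occurred; every other state accepts. q0 means no part of `01` is currently matched.
        0   1  
>* q0   q1  q0 
 * q1   q1  q2 
   q2   q2  q2 
(> = start, * = accepting)

start=q0; accept=q0,q1; q0-0->q1; q0-1->q0; q1-0->q1; q1-1->q2; q2-0->q2; q2-1->q2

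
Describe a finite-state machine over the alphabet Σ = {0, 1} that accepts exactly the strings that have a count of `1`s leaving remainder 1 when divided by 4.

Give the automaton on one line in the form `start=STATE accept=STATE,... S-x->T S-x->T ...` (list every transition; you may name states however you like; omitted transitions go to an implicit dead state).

The only thing that matters is how many `1`s have appeared, reduced mod 4. Use one state per residue: A for 0, …, D for 3. Reading `1` moves to the next residue; anything else stays put. B is accepting.
With 4 states:
       0  1 
>  A   A  B 
 * B   B  C 
   C   C  D 
   D   D  A 
(> = start, * = accepting)

start=A accept=B A-0->A A-1->B B-0->B B-1->C C-0->C C-1->D D-0->D D-1->A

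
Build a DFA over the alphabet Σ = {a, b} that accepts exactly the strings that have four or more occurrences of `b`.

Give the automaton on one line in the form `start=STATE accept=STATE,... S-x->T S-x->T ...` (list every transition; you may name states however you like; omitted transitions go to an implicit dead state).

Count `b`s, saturating at 5: states s0 through s4 mean 0 through 4 `b`s seen; s5 means more than 4. Each `b` increments (capped at s5); other symbols loop. Accept from {s4, s5}.
A 6-state machine:
        a   b  
>  s0   s0  s1 
   s1   s1  s2 
   s2   s2  s3 
   s3   s3  s4 
 * s4   s4  s5 
 * s5   s5  s5 
(> = start, * = accepting)

start=s0 accept=s4,s5 s0-a->s0 s0-b->s1 s1-a->s1 s1-b->s2 s2-a->s2 s2-b->s3 s3-a->s3 s3-b->s4 s4-a->s4 s4-b->s5 s5-a->s5 s5-b->s5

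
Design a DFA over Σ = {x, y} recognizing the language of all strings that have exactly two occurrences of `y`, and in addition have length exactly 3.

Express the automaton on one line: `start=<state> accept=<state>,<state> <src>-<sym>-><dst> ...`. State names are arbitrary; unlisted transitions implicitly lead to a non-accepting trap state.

start=S0 accept=S8 S0-x->S1 S0-y->S2 S1-x->S3 S1-y->S4 S2-x->S4 S2-y->S5 S3-x->S6 S3-y->S7 S4-x->S7 S4-y->S8 S5-x->S8 S5-y->S9 S6-x->S10 S6-y->S11 S7-x->S11 S7-y->S12 S8-x->S12 S8-y->S13 S9-x->S13 S9-y->S13 S10-x->S10 S10-y->S11 S11-x->S11 S11-y->S12 S12-x->S12 S12-y->S13 S13-x->S13 S13-y->S13

Run two small machines in parallel and take their product. The first has 4 states tracking the count of `y`s, saturating at 3; the second has 5 states tracking the input length, saturating at 4. A product state is a pair (one from each), accepting exactly when both do.
          x    y  
>  S0     S1   S2 
   S1     S3   S4 
   S2     S4   S5 
   S3     S6   S7 
   S4     S7   S8 
   S5     S8   S9 
   S6    S10  S11 
   S7    S11  S12 
 * S8    S12  S13 
   S9    S13  S13 
   S10   S10  S11 
   S11   S11  S12 
   S12   S12  S13 
   S13   S13  S13 
(> = start, * = accepting)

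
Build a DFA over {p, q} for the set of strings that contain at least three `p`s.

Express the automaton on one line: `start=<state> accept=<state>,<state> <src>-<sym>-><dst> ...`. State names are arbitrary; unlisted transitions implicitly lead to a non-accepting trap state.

start=S0 accept=S3,S4 S0-p->S1 S0-q->S0 S1-p->S2 S1-q->S1 S2-p->S3 S2-q->S2 S3-p->S4 S3-q->S3 S4-p->S4 S4-q->S4

Count `p`s, saturating at 4: states S0 through S3 mean 0 through 3 `p`s seen; S4 means more than 3. Each `p` increments (capped at S4); other symbols loop. Accept from {S3, S4}.
With 5 states:
        p   q  
>  S0   S1  S0 
   S1   S2  S1 
   S2   S3  S2 
 * S3   S4  S3 
 * S4   S4  S4 
(> = start, * = accepting)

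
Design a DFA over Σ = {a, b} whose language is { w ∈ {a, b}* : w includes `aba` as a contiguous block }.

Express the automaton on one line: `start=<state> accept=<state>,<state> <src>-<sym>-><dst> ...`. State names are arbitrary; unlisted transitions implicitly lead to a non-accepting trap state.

start=S0 accept=S3 S0-a->S1 S0-b->S0 S1-a->S1 S1-b->S2 S2-a->S3 S2-b->S0 S3-a->S3 S3-b->S3

States S0..S2 record the length of the longest prefix of `aba` that matches the current input suffix. Reaching S3 means `aba` has been seen, and we stay there forever. Accept from S3.
        a   b  
>  S0   S1  S0 
   S1   S1  S2 
   S2   S3  S0 
 * S3   S3  S3 
(> = start, * = accepting)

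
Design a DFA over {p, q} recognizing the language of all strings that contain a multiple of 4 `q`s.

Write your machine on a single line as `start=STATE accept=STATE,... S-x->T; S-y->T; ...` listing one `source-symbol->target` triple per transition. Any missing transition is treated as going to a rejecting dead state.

The only thing that matters is how many `q`s have appeared, reduced mod 4. Use one state per residue: A for 0, …, D for 3. Reading `q` moves to the next residue; anything else stays put. A is accepting.
       p  q 
>* A   A  B 
   B   B  C 
   C   C  D 
   D   D  A 
(> = start, * = accepting)

start=A; accept=A; A-p->A; A-q->B; B-p->B; B-q->C; C-p->C; C-q->D; D-p->D; D-q->A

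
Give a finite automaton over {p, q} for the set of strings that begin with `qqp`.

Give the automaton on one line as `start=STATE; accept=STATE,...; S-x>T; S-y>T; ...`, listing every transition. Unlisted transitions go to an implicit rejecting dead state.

start=s0; accept=s3; s0-p>s4; s0-q>s1; s1-p>s4; s1-q>s2; s2-p>s3; s2-q>s4; s3-p>s3; s3-q>s3; s4-p>s4; s4-q>s4

Walk along `qqp` while the input agrees: from s0 take `q` to s1, and so on. Any deviation drops to the rejecting sink s4. Once s3 is reached the prefix is confirmed and every continuation is accepted.
With 5 states:
        p   q  
>  s0   s4  s1 
   s1   s4  s2 
   s2   s3  s4 
 * s3   s3  s3 
   s4   s4  s4 
(> = start, * = accepting)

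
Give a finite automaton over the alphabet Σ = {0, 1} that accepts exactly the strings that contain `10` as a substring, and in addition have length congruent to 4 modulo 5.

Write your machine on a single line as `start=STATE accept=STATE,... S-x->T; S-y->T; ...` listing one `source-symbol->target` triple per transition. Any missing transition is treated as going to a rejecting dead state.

start=A; accept=L; A-0->B; A-1->C; B-0->D; B-1->E; C-0->F; C-1->E; D-0->G; D-1->H; E-0->I; E-1->H; F-0->I; F-1->I; G-0->J; G-1->K; H-0->L; H-1->K; I-0->L; I-1->L; J-0->A; J-1->M; K-0->N; K-1->M; L-0->N; L-1->N; M-0->O; M-1->C; N-0->O; N-1->O; O-0->F; O-1->F

Handle the two conditions separately and then intersect. The first has 3 states tracking whether and how much of `10` has been seen; the second has 5 states tracking the input length modulo 5. A product state is a pair (one from each), accepting exactly when both do.
With 15 states:
       0  1 
>  A   B  C 
   B   D  E 
   C   F  E 
   D   G  H 
   E   I  H 
   F   I  I 
   G   J  K 
   H   L  K 
   I   L  L 
   J   A  M 
   K   N  M 
 * L   N  N 
   M   O  C 
   N   O  O 
   O   F  F 
(> = start, * = accepting)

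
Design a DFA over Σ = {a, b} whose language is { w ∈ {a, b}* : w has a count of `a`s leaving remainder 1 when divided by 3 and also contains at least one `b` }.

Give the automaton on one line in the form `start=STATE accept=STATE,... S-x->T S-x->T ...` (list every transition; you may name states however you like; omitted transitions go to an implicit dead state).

Run two small machines in parallel and take their product. The first has 3 states tracking the count of `a`s modulo 3; the second has 3 states tracking the count of `b`s, saturating at 2. A product state is a pair (one from each), accepting exactly when both do. Minimizing collapses redundant product states.
6 states suffice.
        a   b  
>  S0   S1  S2 
   S1   S3  S4 
   S2   S4  S2 
   S3   S0  S5 
 * S4   S5  S4 
   S5   S2  S5 
(> = start, * = accepting)

start=S0 accept=S4 S0-a->S1 S0-b->S2 S1-a->S3 S1-b->S4 S2-a->S4 S2-b->S2 S3-a->S0 S3-b->S5 S4-a->S5 S4-b->S4 S5-a->S2 S5-b->S5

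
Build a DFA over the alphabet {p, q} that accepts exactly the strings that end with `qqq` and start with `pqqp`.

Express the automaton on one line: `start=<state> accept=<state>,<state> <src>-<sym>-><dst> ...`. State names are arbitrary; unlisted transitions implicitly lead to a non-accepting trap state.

Handle the two conditions separately and then intersect. One (4 states) tracks how much of the suffix `qqq` has currently been matched; the other (6 states) tracks whether the input so far still matches the prefix `pqqp`. Each combined state is a pair, one component from each; accept when both components accept. After merging equivalent states the machine shrinks.
9 states suffice.
        p   q  
>  S0   S1  S2 
   S1   S2  S3 
   S2   S2  S2 
   S3   S2  S4 
   S4   S5  S2 
   S5   S5  S6 
   S6   S5  S7 
   S7   S5  S8 
 * S8   S5  S8 
(> = start, * = accepting)

start=S0 accept=S8 S0-p->S1 S0-q->S2 S1-p->S2 S1-q->S3 S2-p->S2 S2-q->S2 S3-p->S2 S3-q->S4 S4-p->S5 S4-q->S2 S5-p->S5 S5-q->S6 S6-p->S5 S6-q->S7 S7-p->S5 S7-q->S8 S8-p->S5 S8-q->S8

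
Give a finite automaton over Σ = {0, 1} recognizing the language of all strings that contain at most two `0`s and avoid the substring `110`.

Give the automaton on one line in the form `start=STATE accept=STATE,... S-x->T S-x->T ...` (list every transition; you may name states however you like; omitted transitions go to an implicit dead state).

Run two small machines in parallel and take their product. The first has 4 states tracking the count of `0`s, saturating at 3; the second has 4 states tracking partial matches of the forbidden pattern `110`. A product state is a pair (one from each), accepting exactly when both do.
15 states suffice.
          0    1  
>* S0     S1   S2 
 * S1     S3   S4 
 * S2     S1   S5 
 * S3     S6   S7 
 * S4     S3   S8 
 * S5     S9   S5 
   S6     S6  S10 
 * S7     S6  S11 
 * S8    S12   S8 
   S9    S12   S9 
   S10    S6  S13 
 * S11   S14  S11 
   S12   S14  S12 
   S13   S14  S13 
   S14   S14  S14 
(> = start, * = accepting)

start=S0 accept=S0,S1,S2,S3,S4,S5,S7,S8,S11 S0-0->S1 S0-1->S2 S1-0->S3 S1-1->S4 S2-0->S1 S2-1->S5 S3-0->S6 S3-1->S7 S4-0->S3 S4-1->S8 S5-0->S9 S5-1->S5 S6-0->S6 S6-1->S10 S7-0->S6 S7-1->S11 S8-0->S12 S8-1->S8 S9-0->S12 S9-1->S9 S10-0->S6 S10-1->S13 S11-0->S14 S11-1->S11 S12-0->S14 S12-1->S12 S13-0->S14 S13-1->S13 S14-0->S14 S14-1->S14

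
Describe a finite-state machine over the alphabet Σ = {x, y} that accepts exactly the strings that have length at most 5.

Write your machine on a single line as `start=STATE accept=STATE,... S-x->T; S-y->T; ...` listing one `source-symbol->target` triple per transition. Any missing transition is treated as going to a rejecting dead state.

start=A; accept=A,B,C,D,E,F; A-x->B; A-y->B; B-x->C; B-y->C; C-x->D; C-y->D; D-x->E; D-y->E; E-x->F; E-y->F; F-x->G; F-y->G; G-x->G; G-y->G

We only need to distinguish lengths 0, 1, …, 5, and '>5'. Chain A → B → C → D → E → F → G on every symbol, with G looping. Accepting states: {A, B, C, D, E, F}.
With 7 states:
       x  y 
>* A   B  B 
 * B   C  C 
 * C   D  D 
 * D   E  E 
 * E   F  F 
 * F   G  G 
   G   G  G 
(> = start, * = accepting)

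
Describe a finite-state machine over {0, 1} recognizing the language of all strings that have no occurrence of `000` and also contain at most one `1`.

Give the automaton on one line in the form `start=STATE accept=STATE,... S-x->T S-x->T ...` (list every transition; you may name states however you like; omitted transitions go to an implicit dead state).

Build one automaton per condition and run them in lockstep. One (4 states) tracks partial matches of the forbidden pattern `000`; the other (3 states) tracks the count of `1`s, saturating at 2. Each combined state is a pair, one component from each; accept when both components accept. Minimizing collapses redundant product states.
7 states suffice.
        0   1  
>* q0   q1  q2 
 * q1   q3  q2 
 * q2   q4  q5 
 * q3   q5  q2 
 * q4   q6  q5 
   q5   q5  q5 
 * q6   q5  q5 
(> = start, * = accepting)

start=q0 accept=q0,q1,q2,q3,q4,q6 q0-0->q1 q0-1->q2 q1-0->q3 q1-1->q2 q2-0->q4 q2-1->q5 q3-0->q5 q3-1->q2 q4-0->q6 q4-1->q5 q5-0->q5 q5-1->q5 q6-0->q5 q6-1->q5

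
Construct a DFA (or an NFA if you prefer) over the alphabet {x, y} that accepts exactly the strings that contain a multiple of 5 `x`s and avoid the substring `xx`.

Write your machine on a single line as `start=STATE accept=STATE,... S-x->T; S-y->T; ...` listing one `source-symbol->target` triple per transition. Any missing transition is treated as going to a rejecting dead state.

Build one automaton per condition and run them in lockstep. One (5 states) tracks the count of `x`s modulo 5; the other (3 states) tracks partial matches of the forbidden pattern `xx`. Each combined state is a pair, one component from each; accept when both components accept.
       x  y 
>* A   B  A 
   B   C  D 
   C   E  C 
   D   F  D 
   E   G  E 
   F   E  H 
   G   I  G 
   H   J  H 
   I   K  I 
   J   G  L 
   K   C  K 
   L   M  L 
   M   I  N 
   N   O  N 
 * O   K  A 
(> = start, * = accepting)

start=A; accept=A,O; A-x->B; A-y->A; B-x->C; B-y->D; C-x->E; C-y->C; D-x->F; D-y->D; E-x->G; E-y->E; F-x->E; F-y->H; G-x->I; G-y->G; H-x->J; H-y->H; I-x->K; I-y->I; J-x->G; J-y->L; K-x->C; K-y->K; L-x->M; L-y->L; M-x->I; M-y->N; N-x->O; N-y->N; O-x->K; O-y->A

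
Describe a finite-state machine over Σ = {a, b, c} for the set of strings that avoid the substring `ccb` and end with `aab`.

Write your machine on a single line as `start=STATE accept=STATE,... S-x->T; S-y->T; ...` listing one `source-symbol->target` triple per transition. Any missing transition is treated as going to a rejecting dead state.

start=s0; accept=s5; s0-a->s1; s0-b->s0; s0-c->s2; s1-a->s3; s1-b->s0; s1-c->s2; s2-a->s1; s2-b->s0; s2-c->s4; s3-a->s3; s3-b->s5; s3-c->s2; s4-a->s1; s4-b->s6; s4-c->s4; s5-a->s1; s5-b->s0; s5-c->s2; s6-a->s6; s6-b->s6; s6-c->s6

Build one automaton per condition and run them in lockstep. The first has 4 states tracking partial matches of the forbidden pattern `ccb`; the second has 4 states tracking how much of the suffix `aab` has currently been matched. A product state is a pair (one from each), accepting exactly when both do. Minimizing collapses redundant product states.
A 7-state machine:
        a   b   c  
>  s0   s1  s0  s2 
   s1   s3  s0  s2 
   s2   s1  s0  s4 
   s3   s3  s5  s2 
   s4   s1  s6  s4 
 * s5   s1  s0  s2 
   s6   s6  s6  s6 
(> = start, * = accepting)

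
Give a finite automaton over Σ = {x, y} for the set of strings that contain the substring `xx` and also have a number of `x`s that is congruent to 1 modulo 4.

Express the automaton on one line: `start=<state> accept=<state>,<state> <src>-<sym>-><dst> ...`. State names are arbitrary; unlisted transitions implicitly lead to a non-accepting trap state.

start=q0 accept=q8 q0-x->q1 q0-y->q0 q1-x->q2 q1-y->q3 q2-x->q4 q2-y->q2 q3-x->q5 q3-y->q3 q4-x->q6 q4-y->q4 q5-x->q4 q5-y->q7 q6-x->q8 q6-y->q6 q7-x->q9 q7-y->q7 q8-x->q2 q8-y->q8 q9-x->q6 q9-y->q10 q10-x->q11 q10-y->q10 q11-x->q8 q11-y->q0

Build one automaton per condition and run them in lockstep. The first has 3 states tracking whether and how much of `xx` has been seen; the second has 4 states tracking the count of `x`s modulo 4. A product state is a pair (one from each), accepting exactly when both do.
With 12 states:
          x    y  
>  q0     q1   q0 
   q1     q2   q3 
   q2     q4   q2 
   q3     q5   q3 
   q4     q6   q4 
   q5     q4   q7 
   q6     q8   q6 
   q7     q9   q7 
 * q8     q2   q8 
   q9     q6  q10 
   q10   q11  q10 
   q11    q8   q0 
(> = start, * = accepting)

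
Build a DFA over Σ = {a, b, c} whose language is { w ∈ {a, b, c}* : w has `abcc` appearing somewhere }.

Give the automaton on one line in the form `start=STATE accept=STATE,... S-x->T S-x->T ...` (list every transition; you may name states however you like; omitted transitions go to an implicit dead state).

start=s0 accept=s4 s0-a->s1 s0-b->s0 s0-c->s0 s1-a->s1 s1-b->s2 s1-c->s0 s2-a->s1 s2-b->s0 s2-c->s3 s3-a->s1 s3-b->s0 s3-c->s4 s4-a->s4 s4-b->s4 s4-c->s4

States s0..s3 record the length of the longest prefix of `abcc` that matches the current input suffix. Reaching s4 means `abcc` has been seen, and we stay there forever. Accept from s4.
With 5 states:
        a   b   c  
>  s0   s1  s0  s0 
   s1   s1  s2  s0 
   s2   s1  s0  s3 
   s3   s1  s0  s4 
 * s4   s4  s4  s4 
(> = start, * = accepting)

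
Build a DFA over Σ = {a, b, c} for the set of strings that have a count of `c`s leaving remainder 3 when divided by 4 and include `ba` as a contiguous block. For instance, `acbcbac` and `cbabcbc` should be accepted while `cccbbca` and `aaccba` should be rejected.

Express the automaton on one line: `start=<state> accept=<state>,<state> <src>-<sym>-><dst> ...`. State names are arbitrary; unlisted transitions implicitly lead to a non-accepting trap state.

start=q0 accept=q11 q0-a->q0 q0-b->q1 q0-c->q2 q1-a->q3 q1-b->q1 q1-c->q2 q2-a->q2 q2-b->q4 q2-c->q5 q3-a->q3 q3-b->q3 q3-c->q6 q4-a->q6 q4-b->q4 q4-c->q5 q5-a->q5 q5-b->q7 q5-c->q8 q6-a->q6 q6-b->q6 q6-c->q9 q7-a->q9 q7-b->q7 q7-c->q8 q8-a->q8 q8-b->q10 q8-c->q0 q9-a->q9 q9-b->q9 q9-c->q11 q10-a->q11 q10-b->q10 q10-c->q0 q11-a->q11 q11-b->q11 q11-c->q3

Build one automaton per condition and run them in lockstep. The first has 4 states tracking the count of `c`s modulo 4; the second has 3 states tracking whether and how much of `ba` has been seen. A product state is a pair (one from each), accepting exactly when both do.
12 states suffice.
          a    b    c  
>  q0     q0   q1   q2 
   q1     q3   q1   q2 
   q2     q2   q4   q5 
   q3     q3   q3   q6 
   q4     q6   q4   q5 
   q5     q5   q7   q8 
   q6     q6   q6   q9 
   q7     q9   q7   q8 
   q8     q8  q10   q0 
   q9     q9   q9  q11 
   q10   q11  q10   q0 
 * q11   q11  q11   q3 
(> = start, * = accepting)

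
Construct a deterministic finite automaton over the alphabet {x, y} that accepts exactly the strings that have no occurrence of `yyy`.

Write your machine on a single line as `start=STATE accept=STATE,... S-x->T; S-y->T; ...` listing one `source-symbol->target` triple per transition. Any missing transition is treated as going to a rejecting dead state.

This is the complement of 'contains `yyy`'. Use the same substring-matching states — q0 through q3 holding how much of `yyy` has just been matched — but flip the accepting set: everything except the trap q3 accepts.
        x   y  
>* q0   q0  q1 
 * q1   q0  q2 
 * q2   q0  q3 
   q3   q3  q3 
(> = start, * = accepting)

start=q0; accept=q0,q1,q2; q0-x->q0; q0-y->q1; q1-x->q0; q1-y->q2; q2-x->q0; q2-y->q3; q3-x->q3; q3-y->q3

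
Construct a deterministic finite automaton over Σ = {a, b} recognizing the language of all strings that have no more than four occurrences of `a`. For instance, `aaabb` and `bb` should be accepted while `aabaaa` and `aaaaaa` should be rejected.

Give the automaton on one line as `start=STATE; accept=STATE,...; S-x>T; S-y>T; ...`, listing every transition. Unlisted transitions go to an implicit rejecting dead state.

Count `a`s, saturating at 5: states q0 through q4 mean 0 through 4 `a`s seen; q5 means more than 4. Each `a` increments (capped at q5); other symbols loop. Accept from {q0, q1, q2, q3, q4}.
6 states suffice.
        a   b  
>* q0   q1  q0 
 * q1   q2  q1 
 * q2   q3  q2 
 * q3   q4  q3 
 * q4   q5  q4 
   q5   q5  q5 
(> = start, * = accepting)

start=q0; accept=q0,q1,q2,q3,q4; q0-a>q1; q0-b>q0; q1-a>q2; q1-b>q1; q2-a>q3; q2-b>q2; q3-a>q4; q3-b>q3; q4-a>q5; q4-b>q4; q5-a>q5; q5-b>q5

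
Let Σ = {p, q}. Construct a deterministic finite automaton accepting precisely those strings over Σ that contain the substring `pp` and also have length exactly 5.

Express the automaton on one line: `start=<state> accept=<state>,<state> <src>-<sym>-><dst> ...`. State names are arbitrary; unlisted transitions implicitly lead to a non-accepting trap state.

Handle the two conditions separately and then intersect. The first has 3 states tracking whether and how much of `pp` has been seen; the second has 7 states tracking the input length, saturating at 6. A product state is a pair (one from each), accepting exactly when both do. Minimizing collapses redundant product states.
With 13 states:
          p    q  
>  s0     s1   s2 
   s1     s3   s4 
   s2     s5   s4 
   s3     s6   s6 
   s4     s7   s8 
   s5     s6   s8 
   s6     s9   s9 
   s7     s9  s10 
   s8    s11  s10 
   s9    s12  s12 
   s10   s10  s10 
   s11   s12  s10 
 * s12   s10  s10 
(> = start, * = accepting)

start=s0 accept=s12 s0-p->s1 s0-q->s2 s1-p->s3 s1-q->s4 s2-p->s5 s2-q->s4 s3-p->s6 s3-q->s6 s4-p->s7 s4-q->s8 s5-p->s6 s5-q->s8 s6-p->s9 s6-q->s9 s7-p->s9 s7-q->s10 s8-p->s11 s8-q->s10 s9-p->s12 s9-q->s12 s10-p->s10 s10-q->s10 s11-p->s12 s11-q->s10 s12-p->s10 s12-q->s10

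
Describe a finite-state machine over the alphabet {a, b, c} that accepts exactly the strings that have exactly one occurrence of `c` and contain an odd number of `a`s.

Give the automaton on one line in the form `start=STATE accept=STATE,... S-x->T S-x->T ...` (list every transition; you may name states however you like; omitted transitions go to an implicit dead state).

start=S0 accept=S3 S0-a->S1 S0-b->S0 S0-c->S2 S1-a->S0 S1-b->S1 S1-c->S3 S2-a->S3 S2-b->S2 S2-c->S4 S3-a->S2 S3-b->S3 S3-c->S4 S4-a->S4 S4-b->S4 S4-c->S4

Build one automaton per condition and run them in lockstep. One (3 states) tracks the count of `c`s, saturating at 2; the other (2 states) tracks the count of `a`s modulo 2. Each combined state is a pair, one component from each; accept when both components accept. Minimizing collapses redundant product states.
        a   b   c  
>  S0   S1  S0  S2 
   S1   S0  S1  S3 
   S2   S3  S2  S4 
 * S3   S2  S3  S4 
   S4   S4  S4  S4 
(> = start, * = accepting)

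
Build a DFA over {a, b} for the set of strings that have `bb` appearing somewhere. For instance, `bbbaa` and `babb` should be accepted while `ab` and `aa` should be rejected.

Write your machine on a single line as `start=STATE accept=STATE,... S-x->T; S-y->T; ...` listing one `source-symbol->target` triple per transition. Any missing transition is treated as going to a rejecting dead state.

Track how much of `bb` has been matched so far: state s0 is no progress, s2 is the absorbing accept state reached once `bb` has occurred. Intermediate states record partial matches; on a mismatch, fall back to the longest reusable overlap.
        a   b  
>  s0   s0  s1 
   s1   s0  s2 
 * s2   s2  s2 
(> = start, * = accepting)

start=s0; accept=s2; s0-a->s0; s0-b->s1; s1-a->s0; s1-b->s2; s2-a->s2; s2-b->s2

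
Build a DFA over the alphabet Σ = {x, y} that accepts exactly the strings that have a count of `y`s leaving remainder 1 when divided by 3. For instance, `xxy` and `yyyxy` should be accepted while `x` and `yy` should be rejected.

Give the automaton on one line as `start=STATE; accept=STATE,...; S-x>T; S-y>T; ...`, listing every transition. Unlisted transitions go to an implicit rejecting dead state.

Keep the running count of `y`s modulo 3: each `y` advances along the cycle S0 → S1 → S2 → S0 while other symbols loop. Accept at S1.
        x   y  
>  S0   S0  S1 
 * S1   S1  S2 
   S2   S2  S0 
(> = start, * = accepting)

start=S0; accept=S1; S0-x>S0; S0-y>S1; S1-x>S1; S1-y>S2; S2-x>S2; S2-y>S0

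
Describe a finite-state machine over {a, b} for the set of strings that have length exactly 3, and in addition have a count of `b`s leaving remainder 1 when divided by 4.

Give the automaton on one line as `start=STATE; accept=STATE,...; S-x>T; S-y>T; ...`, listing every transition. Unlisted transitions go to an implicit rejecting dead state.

start=S0; accept=S6; S0-a>S1; S0-b>S2; S1-a>S3; S1-b>S4; S2-a>S4; S2-b>S5; S3-a>S5; S3-b>S6; S4-a>S6; S4-b>S5; S5-a>S5; S5-b>S5; S6-a>S5; S6-b>S5

Handle the two conditions separately and then intersect. One (5 states) tracks the input length, saturating at 4; the other (4 states) tracks the count of `b`s modulo 4. Each combined state is a pair, one component from each; accept when both components accept. Equivalent product states are then merged.
With 7 states:
        a   b  
>  S0   S1  S2 
   S1   S3  S4 
   S2   S4  S5 
   S3   S5  S6 
   S4   S6  S5 
   S5   S5  S5 
 * S6   S5  S5 
(> = start, * = accepting)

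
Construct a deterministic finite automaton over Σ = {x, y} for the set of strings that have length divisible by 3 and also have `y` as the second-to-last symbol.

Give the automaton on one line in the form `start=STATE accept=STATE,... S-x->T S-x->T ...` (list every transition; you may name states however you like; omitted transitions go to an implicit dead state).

start=s0 accept=s4 s0-x->s1 s0-y->s1 s1-x->s2 s1-y->s3 s2-x->s0 s2-y->s0 s3-x->s4 s3-y->s4 s4-x->s1 s4-y->s1

Run two small machines in parallel and take their product. The first has 3 states tracking the input length modulo 3; the second has 7 states tracking the last 2 symbols read. A product state is a pair (one from each), accepting exactly when both do. Equivalent product states are then merged.
        x   y  
>  s0   s1  s1 
   s1   s2  s3 
   s2   s0  s0 
   s3   s4  s4 
 * s4   s1  s1 
(> = start, * = accepting)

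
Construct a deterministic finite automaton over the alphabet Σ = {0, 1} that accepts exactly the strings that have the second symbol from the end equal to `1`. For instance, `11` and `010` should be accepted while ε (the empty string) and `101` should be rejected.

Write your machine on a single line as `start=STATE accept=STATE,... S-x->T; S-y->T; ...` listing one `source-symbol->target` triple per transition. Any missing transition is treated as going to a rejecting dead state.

start=q0; accept=q5,q6; q0-0->q1; q0-1->q2; q1-0->q3; q1-1->q4; q2-0->q5; q2-1->q6; q3-0->q3; q3-1->q4; q4-0->q5; q4-1->q6; q5-0->q3; q5-1->q4; q6-0->q5; q6-1->q6

A DFA must remember the last 2 symbols (since which symbol is second-to-last isn't known until the input ends). Use one state per possible window of the last ≤2 symbols; accept from those whose window starts with `1`.
        0   1  
>  q0   q1  q2 
   q1   q3  q4 
   q2   q5  q6 
   q3   q3  q4 
   q4   q5  q6 
 * q5   q3  q4 
 * q6   q5  q6 
(> = start, * = accepting)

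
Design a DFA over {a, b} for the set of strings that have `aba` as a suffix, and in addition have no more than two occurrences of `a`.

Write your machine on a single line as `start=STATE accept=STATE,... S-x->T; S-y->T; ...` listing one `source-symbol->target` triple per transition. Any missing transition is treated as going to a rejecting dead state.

Run two small machines in parallel and take their product. The first has 4 states tracking how much of the suffix `aba` has currently been matched; the second has 4 states tracking the count of `a`s, saturating at 3. A product state is a pair (one from each), accepting exactly when both do. Minimizing collapses redundant product states.
A 5-state machine:
        a   b  
>  q0   q1  q0 
   q1   q2  q3 
   q2   q2  q2 
   q3   q4  q2 
 * q4   q2  q2 
(> = start, * = accepting)

start=q0; accept=q4; q0-a->q1; q0-b->q0; q1-a->q2; q1-b->q3; q2-a->q2; q2-b->q2; q3-a->q4; q3-b->q2; q4-a->q2; q4-b->q2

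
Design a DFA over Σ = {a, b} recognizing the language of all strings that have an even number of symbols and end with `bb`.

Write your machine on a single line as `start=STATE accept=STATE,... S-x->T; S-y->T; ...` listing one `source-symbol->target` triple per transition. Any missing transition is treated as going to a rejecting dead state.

start=q0; accept=q4; q0-a->q1; q0-b->q2; q1-a->q0; q1-b->q3; q2-a->q0; q2-b->q4; q3-a->q1; q3-b->q5; q4-a->q1; q4-b->q5; q5-a->q0; q5-b->q4

Run two small machines in parallel and take their product. One (2 states) tracks the input length modulo 2; the other (3 states) tracks how much of the suffix `bb` has currently been matched. Each combined state is a pair, one component from each; accept when both components accept.
6 states suffice.
        a   b  
>  q0   q1  q2 
   q1   q0  q3 
   q2   q0  q4 
   q3   q1  q5 
 * q4   q1  q5 
   q5   q0  q4 
(> = start, * = accepting)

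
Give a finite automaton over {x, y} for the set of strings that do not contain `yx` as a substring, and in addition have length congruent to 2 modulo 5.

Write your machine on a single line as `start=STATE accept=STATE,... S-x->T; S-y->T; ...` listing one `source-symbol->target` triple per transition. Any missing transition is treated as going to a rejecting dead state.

start=q0; accept=q3,q4; q0-x->q1; q0-y->q2; q1-x->q3; q1-y->q4; q2-x->q5; q2-y->q4; q3-x->q6; q3-y->q7; q4-x->q8; q4-y->q7; q5-x->q8; q5-y->q8; q6-x->q9; q6-y->q10; q7-x->q11; q7-y->q10; q8-x->q11; q8-y->q11; q9-x->q0; q9-y->q12; q10-x->q13; q10-y->q12; q11-x->q13; q11-y->q13; q12-x->q14; q12-y->q2; q13-x->q14; q13-y->q14; q14-x->q5; q14-y->q5

Run two small machines in parallel and take their product. The first has 3 states tracking partial matches of the forbidden pattern `yx`; the second has 5 states tracking the input length modulo 5. A product state is a pair (one from each), accepting exactly when both do.
A 15-state machine:
          x    y  
>  q0     q1   q2 
   q1     q3   q4 
   q2     q5   q4 
 * q3     q6   q7 
 * q4     q8   q7 
   q5     q8   q8 
   q6     q9  q10 
   q7    q11  q10 
   q8    q11  q11 
   q9     q0  q12 
   q10   q13  q12 
   q11   q13  q13 
   q12   q14   q2 
   q13   q14  q14 
   q14    q5   q5 
(> = start, * = accepting)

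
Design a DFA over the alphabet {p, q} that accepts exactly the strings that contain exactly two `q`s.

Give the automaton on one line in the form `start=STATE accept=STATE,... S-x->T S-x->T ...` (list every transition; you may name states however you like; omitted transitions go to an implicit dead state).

start=s0 accept=s2 s0-p->s0 s0-q->s1 s1-p->s1 s1-q->s2 s2-p->s2 s2-q->s3 s3-p->s3 s3-q->s3

Count `q`s, saturating at 3: states s0 through s2 mean 0 through 2 `q`s seen; s3 means more than 2. Each `q` increments (capped at s3); other symbols loop. Accept from {s2}.
With 4 states:
        p   q  
>  s0   s0  s1 
   s1   s1  s2 
 * s2   s2  s3 
   s3   s3  s3 
(> = start, * = accepting)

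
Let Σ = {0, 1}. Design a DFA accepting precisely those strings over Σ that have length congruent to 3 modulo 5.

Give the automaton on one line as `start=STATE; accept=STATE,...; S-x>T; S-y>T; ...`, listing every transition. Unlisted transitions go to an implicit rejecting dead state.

Count input length modulo 5: every symbol advances one step around the cycle s0 → s1 → s2 → s3 → s4 → s0. Accept at s3.
With 5 states:
        0   1  
>  s0   s1  s1 
   s1   s2  s2 
   s2   s3  s3 
 * s3   s4  s4 
   s4   s0  s0 
(> = start, * = accepting)

start=s0; accept=s3; s0-0>s1; s0-1>s1; s1-0>s2; s1-1>s2; s2-0>s3; s2-1>s3; s3-0>s4; s3-1>s4; s4-0>s0; s4-1>s0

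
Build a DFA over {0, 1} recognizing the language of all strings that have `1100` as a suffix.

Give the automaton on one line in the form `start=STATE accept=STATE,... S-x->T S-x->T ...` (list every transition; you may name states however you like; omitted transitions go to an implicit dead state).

start=S0 accept=S4 S0-0->S0 S0-1->S1 S1-0->S0 S1-1->S2 S2-0->S3 S2-1->S2 S3-0->S4 S3-1->S1 S4-0->S0 S4-1->S1

Let each state record the length of the longest suffix of the input read so far that is also a prefix of `1100`. S1 means the last symbol is `1`; S2 means the last 2 symbols are `11`; S3 means the last 3 symbols are `110`; S4 means the last 4 symbols are `1100`. Accept only at S4, where the string currently ends in `1100`.
With 5 states:
        0   1  
>  S0   S0  S1 
   S1   S0  S2 
   S2   S3  S2 
   S3   S4  S1 
 * S4   S0  S1 
(> = start, * = accepting)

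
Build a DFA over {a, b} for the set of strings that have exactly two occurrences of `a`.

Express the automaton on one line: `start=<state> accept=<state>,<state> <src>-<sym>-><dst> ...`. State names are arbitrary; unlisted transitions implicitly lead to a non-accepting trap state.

start=q0 accept=q2 q0-a->q1 q0-b->q0 q1-a->q2 q1-b->q1 q2-a->q3 q2-b->q2 q3-a->q3 q3-b->q3

Only the number of `a`s matters, and only up to 3. Make a chain q0 → q1 → q2 → q3 advanced by each `a` (with q3 absorbing); every other symbol self-loops. The accepting set is {q2}.
        a   b  
>  q0   q1  q0 
   q1   q2  q1 
 * q2   q3  q2 
   q3   q3  q3 
(> = start, * = accepting)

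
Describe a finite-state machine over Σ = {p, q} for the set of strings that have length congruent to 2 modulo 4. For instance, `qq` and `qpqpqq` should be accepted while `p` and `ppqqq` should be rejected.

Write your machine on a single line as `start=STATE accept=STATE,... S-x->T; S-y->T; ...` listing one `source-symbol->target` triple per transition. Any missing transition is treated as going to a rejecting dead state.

Only the length mod 4 matters, so use a 4-cycle: from any state, every input symbol moves to the next state, wrapping S3 back to S0. Mark S2 accepting.
4 states suffice.
        p   q  
>  S0   S1  S1 
   S1   S2  S2 
 * S2   S3  S3 
   S3   S0  S0 
(> = start, * = accepting)

start=S0; accept=S2; S0-p->S1; S0-q->S1; S1-p->S2; S1-q->S2; S2-p->S3; S2-q->S3; S3-p->S0; S3-q->S0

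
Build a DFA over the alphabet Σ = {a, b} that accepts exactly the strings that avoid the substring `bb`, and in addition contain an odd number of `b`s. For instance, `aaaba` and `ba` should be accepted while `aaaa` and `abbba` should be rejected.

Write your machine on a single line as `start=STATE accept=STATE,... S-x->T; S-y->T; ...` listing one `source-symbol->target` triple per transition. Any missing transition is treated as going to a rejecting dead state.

start=s0; accept=s1,s2; s0-a->s0; s0-b->s1; s1-a->s2; s1-b->s3; s2-a->s2; s2-b->s4; s3-a->s3; s3-b->s5; s4-a->s0; s4-b->s5; s5-a->s5; s5-b->s3

Run two small machines in parallel and take their product. The first has 3 states tracking partial matches of the forbidden pattern `bb`; the second has 2 states tracking the count of `b`s modulo 2. A product state is a pair (one from each), accepting exactly when both do.
6 states suffice.
        a   b  
>  s0   s0  s1 
 * s1   s2  s3 
 * s2   s2  s4 
   s3   s3  s5 
   s4   s0  s5 
   s5   s5  s3 
(> = start, * = accepting)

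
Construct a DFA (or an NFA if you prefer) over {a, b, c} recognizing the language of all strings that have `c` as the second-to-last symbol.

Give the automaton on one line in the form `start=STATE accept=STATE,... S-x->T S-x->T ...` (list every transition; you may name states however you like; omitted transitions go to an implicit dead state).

start=s0 accept=s10,s11,s12 s0-a->s1 s0-b->s2 s0-c->s3 s1-a->s4 s1-b->s5 s1-c->s6 s2-a->s7 s2-b->s8 s2-c->s9 s3-a->s10 s3-b->s11 s3-c->s12 s4-a->s4 s4-b->s5 s4-c->s6 s5-a->s7 s5-b->s8 s5-c->s9 s6-a->s10 s6-b->s11 s6-c->s12 s7-a->s4 s7-b->s5 s7-c->s6 s8-a->s7 s8-b->s8 s8-c->s9 s9-a->s10 s9-b->s11 s9-c->s12 s10-a->s4 s10-b->s5 s10-c->s6 s11-a->s7 s11-b->s8 s11-c->s9 s12-a->s10 s12-b->s11 s12-c->s12

A DFA must remember the last 2 symbols (since which symbol is second-to-last isn't known until the input ends). Use one state per possible window of the last ≤2 symbols; accept from those whose window starts with `c`.
A 13-state machine:
          a    b    c  
>  s0     s1   s2   s3 
   s1     s4   s5   s6 
   s2     s7   s8   s9 
   s3    s10  s11  s12 
   s4     s4   s5   s6 
   s5     s7   s8   s9 
   s6    s10  s11  s12 
   s7     s4   s5   s6 
   s8     s7   s8   s9 
   s9    s10  s11  s12 
 * s10    s4   s5   s6 
 * s11    s7   s8   s9 
 * s12   s10  s11  s12 
(> = start, * = accepting)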